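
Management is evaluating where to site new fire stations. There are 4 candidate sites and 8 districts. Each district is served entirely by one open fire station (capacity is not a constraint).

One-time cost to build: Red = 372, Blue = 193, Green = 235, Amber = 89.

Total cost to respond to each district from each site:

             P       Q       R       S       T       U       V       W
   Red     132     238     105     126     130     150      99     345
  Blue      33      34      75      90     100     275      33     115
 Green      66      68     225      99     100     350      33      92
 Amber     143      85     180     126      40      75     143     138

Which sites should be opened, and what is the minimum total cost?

For any fixed open set, each district goes to its cheapest open site; total = fixed + service.
{Blue, Amber}: P→Blue 33, Q→Blue 34, R→Blue 75, S→Blue 90, T→Amber 40, U→Amber 75, V→Blue 33, W→Blue 115. Service 495; fixed 282; total 777.
{Blue}: service 755 + fixed 193 = 948
{Green, Amber}: service 653 + fixed 324 = 977
{Red, Blue, Green, Amber}: service 472 + fixed 889 = 1361
(All 15 nonempty subsets were checked; Blue and Amber is lowest.)

Open Blue and Amber; minimum total cost 777.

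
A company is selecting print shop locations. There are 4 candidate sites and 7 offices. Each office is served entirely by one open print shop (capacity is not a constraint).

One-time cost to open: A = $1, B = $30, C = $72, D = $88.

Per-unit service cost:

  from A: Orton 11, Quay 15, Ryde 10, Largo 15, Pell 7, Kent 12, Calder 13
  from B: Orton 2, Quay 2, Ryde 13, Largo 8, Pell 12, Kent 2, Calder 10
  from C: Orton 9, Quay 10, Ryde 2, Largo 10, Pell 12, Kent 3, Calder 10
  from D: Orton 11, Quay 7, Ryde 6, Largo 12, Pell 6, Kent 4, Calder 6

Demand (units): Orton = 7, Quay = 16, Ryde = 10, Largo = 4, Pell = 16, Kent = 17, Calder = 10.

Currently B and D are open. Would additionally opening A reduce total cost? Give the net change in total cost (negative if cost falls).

Current service cost with {B, D}: 328.
Adding A: each office re-picks its cheapest; new service cost 328, saving 0.
Extra fixed cost: 1. Net change = 1 − 0 = 1.
(Totals: 446 → 447.)

No — net change +1 (cost rises by 1).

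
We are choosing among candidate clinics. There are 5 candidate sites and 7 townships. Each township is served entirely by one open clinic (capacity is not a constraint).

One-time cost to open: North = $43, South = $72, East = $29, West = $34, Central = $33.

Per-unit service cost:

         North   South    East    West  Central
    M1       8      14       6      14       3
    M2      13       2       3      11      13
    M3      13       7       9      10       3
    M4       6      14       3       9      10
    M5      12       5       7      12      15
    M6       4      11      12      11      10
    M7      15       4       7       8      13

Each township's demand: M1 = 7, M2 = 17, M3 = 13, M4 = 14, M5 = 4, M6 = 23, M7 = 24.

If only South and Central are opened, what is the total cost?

Each township is assigned to its cheapest site among the open ones.
{South, Central}: M1→Central 3·7=21, M2→South 2·17=34, M3→Central 3·13=39, M4→Central 10·14=140, M5→South 5·4=20, M6→Central 10·23=230, M7→South 4·24=96. Service 580; fixed 105; total 685.

Total cost: 685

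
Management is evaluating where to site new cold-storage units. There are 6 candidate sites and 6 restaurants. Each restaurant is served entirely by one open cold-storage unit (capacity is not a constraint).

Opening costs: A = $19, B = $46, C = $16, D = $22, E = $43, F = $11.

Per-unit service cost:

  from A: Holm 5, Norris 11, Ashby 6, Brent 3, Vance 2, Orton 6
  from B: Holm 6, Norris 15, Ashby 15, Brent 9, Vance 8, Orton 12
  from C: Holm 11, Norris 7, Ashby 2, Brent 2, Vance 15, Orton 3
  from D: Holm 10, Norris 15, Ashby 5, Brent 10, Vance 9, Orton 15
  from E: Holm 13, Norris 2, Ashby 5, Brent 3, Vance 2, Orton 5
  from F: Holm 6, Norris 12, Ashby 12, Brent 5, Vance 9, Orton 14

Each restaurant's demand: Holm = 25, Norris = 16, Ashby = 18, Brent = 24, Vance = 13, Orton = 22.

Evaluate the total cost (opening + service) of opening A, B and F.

Total cost: 715

Each restaurant is assigned to its cheapest site among the open ones.
{A, B, F}: Holm→A 5·25=125, Norris→A 11·16=176, Ashby→A 6·18=108, Brent→A 3·24=72, Vance→A 2·13=26, Orton→A 6·22=132. Service 639; fixed 76; total 715.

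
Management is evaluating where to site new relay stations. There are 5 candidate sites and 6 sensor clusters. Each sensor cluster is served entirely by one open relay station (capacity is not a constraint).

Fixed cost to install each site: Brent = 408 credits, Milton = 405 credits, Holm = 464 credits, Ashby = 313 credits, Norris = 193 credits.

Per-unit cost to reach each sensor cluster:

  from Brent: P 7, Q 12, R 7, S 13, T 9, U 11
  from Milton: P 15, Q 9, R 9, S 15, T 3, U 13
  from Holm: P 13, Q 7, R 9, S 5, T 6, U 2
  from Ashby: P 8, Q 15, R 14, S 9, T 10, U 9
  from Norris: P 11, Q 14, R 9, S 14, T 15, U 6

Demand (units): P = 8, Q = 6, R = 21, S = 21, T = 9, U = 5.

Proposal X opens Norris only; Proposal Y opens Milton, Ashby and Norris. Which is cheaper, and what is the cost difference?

Proposal X: {Norris}: P→Norris 11·8=88, Q→Norris 14·6=84, R→Norris 9·21=189, S→Norris 14·21=294, T→Norris 15·9=135, U→Norris 6·5=30. Service 820; fixed 193; total 1013.
Proposal Y: {Milton, Ashby, Norris}: P→Ashby 8·8=64, Q→Milton 9·6=54, R→Milton 9·21=189, S→Ashby 9·21=189, T→Milton 3·9=27, U→Norris 6·5=30. Service 553; fixed 911; total 1464.
Difference: |1013 − 1464| = 451.

Proposal X is cheaper by 451.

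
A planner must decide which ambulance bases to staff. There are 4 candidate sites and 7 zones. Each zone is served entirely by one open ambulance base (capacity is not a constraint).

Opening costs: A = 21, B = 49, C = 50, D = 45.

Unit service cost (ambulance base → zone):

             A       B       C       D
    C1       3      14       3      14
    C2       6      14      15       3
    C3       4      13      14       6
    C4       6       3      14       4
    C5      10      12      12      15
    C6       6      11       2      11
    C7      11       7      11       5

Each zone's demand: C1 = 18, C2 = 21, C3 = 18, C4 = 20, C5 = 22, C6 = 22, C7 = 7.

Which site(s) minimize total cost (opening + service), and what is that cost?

For any fixed open set, each zone goes to its cheapest open site; total = fixed + service.
{A, C, D}: C1→A 3·18=54, C2→D 3·21=63, C3→A 4·18=72, C4→D 4·20=80, C5→A 10·22=220, C6→C 2·22=44, C7→D 5·7=35. Service 568; fixed 116; total 684.
{A, B, C, D}: service 548 + fixed 165 = 713
{A, D}: service 656 + fixed 66 = 722
{A}: C1→A 3·18=54, C2→A 6·21=126, C3→A 4·18=72, C4→A 6·20=120, C5→A 10·22=220, C6→A 6·22=132, C7→A 11·7=77. Service 801; fixed 21; total 822.
No other subset beats 684.

Open A, C and D; minimum total cost 684.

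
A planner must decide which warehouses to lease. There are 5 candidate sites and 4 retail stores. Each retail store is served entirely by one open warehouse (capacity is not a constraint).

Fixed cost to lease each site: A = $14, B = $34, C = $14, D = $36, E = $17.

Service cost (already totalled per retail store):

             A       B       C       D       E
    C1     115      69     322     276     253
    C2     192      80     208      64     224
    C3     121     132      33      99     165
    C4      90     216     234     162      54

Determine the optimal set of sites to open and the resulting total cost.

Open B, C and E; minimum total cost 301.

For any fixed open set, each retail store goes to its cheapest open site; total = fixed + service.
{B, C, E}: C1→B 69, C2→B 80, C3→C 33, C4→E 54. Service 236; fixed 65; total 301.
{A, B, C, E}: C1→B 69, C2→B 80, C3→C 33, C4→E 54. Service 236; fixed 79; total 315.
{B, C, D, E}: service 220 + fixed 101 = 321
{A, B, C, D, E}: service 220 + fixed 115 = 335
No other subset beats 301.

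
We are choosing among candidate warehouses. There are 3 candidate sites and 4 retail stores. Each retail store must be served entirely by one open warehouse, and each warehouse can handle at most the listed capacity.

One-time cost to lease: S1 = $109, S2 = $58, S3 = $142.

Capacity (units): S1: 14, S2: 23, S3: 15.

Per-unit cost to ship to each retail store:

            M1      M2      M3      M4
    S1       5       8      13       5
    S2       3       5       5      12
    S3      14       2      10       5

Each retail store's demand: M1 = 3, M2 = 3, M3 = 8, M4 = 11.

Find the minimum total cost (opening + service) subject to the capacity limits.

Minimum total cost: 286

Open {S1, S2}: M1→S2 3·3=9, M2→S2 5·3=15, M3→S2 5·8=40, M4→S1 5·11=55.
Loads: S1 carries 11/14, S2 carries 14/23. Service 119; fixed 167; total 286.
Next best feasible plan costs 292.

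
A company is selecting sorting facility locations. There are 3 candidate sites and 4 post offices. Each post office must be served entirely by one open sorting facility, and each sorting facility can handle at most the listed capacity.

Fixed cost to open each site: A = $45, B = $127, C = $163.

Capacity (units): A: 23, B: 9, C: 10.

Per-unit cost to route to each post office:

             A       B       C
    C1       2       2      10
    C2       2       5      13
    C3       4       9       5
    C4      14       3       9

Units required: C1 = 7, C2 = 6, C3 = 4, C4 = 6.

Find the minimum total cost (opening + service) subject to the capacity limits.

Minimum total cost: 171

Open {A}: C1→A 2·7=14, C2→A 2·6=12, C3→A 4·4=16, C4→A 14·6=84.
Loads: A carries 23/23. Service 126; fixed 45; total 171.
Next best feasible plan costs 232.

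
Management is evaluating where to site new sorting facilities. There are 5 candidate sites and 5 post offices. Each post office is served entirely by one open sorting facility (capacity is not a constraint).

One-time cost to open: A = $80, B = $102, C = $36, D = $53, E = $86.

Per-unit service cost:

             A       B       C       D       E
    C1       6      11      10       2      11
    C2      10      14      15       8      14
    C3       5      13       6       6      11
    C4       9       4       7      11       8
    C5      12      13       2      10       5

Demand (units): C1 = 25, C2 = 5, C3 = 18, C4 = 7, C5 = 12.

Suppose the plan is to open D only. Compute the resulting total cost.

Each post office is assigned to its cheapest site among the open ones.
{D}: C1→D 2·25=50, C2→D 8·5=40, C3→D 6·18=108, C4→D 11·7=77, C5→D 10·12=120. Service 395; fixed 53; total 448.

Total cost: 448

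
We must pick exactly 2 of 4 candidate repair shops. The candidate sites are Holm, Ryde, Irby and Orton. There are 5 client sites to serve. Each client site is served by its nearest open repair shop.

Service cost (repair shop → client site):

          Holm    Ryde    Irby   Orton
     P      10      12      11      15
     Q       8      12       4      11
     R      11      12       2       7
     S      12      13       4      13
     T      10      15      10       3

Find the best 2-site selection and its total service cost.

Choose Irby and Orton; total service cost 24.

With exactly 2 open, each client site uses its cheapest among the chosen.
{Irby, Orton}: P→Irby 11, Q→Irby 4, R→Irby 2, S→Irby 4, T→Orton 3. Service cost 24.
{Holm, Irby}: service cost 30
{Ryde, Irby}: service cost 31
Among all 6 size-2 choices, {Irby, Orton} is lowest.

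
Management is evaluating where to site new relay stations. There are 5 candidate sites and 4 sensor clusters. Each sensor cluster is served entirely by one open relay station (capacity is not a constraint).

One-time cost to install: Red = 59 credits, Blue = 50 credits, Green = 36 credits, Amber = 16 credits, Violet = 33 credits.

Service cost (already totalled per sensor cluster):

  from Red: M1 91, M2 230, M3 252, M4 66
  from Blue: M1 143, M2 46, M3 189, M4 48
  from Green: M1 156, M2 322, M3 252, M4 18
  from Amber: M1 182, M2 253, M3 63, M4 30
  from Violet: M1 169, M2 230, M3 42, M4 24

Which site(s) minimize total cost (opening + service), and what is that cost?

Open Blue and Violet; minimum total cost 338.

For any fixed open set, each sensor cluster goes to its cheapest open site; total = fixed + service.
{Blue, Violet}: M1→Blue 143, M2→Blue 46, M3→Violet 42, M4→Violet 24. Service 255; fixed 83; total 338.
{Red, Blue, Violet}: M1→Red 91, M2→Blue 46, M3→Violet 42, M4→Violet 24. Service 203; fixed 142; total 345.
{Blue, Amber}: service 282 + fixed 66 = 348
{Red, Blue, Green, Amber, Violet}: M1→Red 91, M2→Blue 46, M3→Violet 42, M4→Green 18. Service 197; fixed 194; total 391.
No other subset beats 338.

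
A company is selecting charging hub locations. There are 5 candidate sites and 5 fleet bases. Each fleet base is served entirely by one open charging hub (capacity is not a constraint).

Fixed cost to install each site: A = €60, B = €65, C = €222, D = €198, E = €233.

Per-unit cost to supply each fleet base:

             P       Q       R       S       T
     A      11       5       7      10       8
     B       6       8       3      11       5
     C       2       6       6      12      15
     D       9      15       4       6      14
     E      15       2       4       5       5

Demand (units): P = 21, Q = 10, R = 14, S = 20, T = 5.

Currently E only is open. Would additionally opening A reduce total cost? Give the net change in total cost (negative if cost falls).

Yes — net change −24 (cost falls by 24).

Current service cost with {E}: 516.
Adding A: each fleet base re-picks its cheapest; new service cost 432, saving 84.
Extra fixed cost: 60. Net change = 60 − 84 = -24.
(Totals: 749 → 725.)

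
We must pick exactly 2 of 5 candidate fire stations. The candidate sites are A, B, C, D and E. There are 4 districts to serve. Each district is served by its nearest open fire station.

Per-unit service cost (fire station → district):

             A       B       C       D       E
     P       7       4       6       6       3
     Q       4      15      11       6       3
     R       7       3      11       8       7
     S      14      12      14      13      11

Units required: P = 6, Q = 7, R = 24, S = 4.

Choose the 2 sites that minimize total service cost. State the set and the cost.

Choose B and E; total service cost 155.

With exactly 2 open, each district uses its cheapest among the chosen.
{B, E}: P→E 3·6=18, Q→E 3·7=21, R→B 3·24=72, S→E 11·4=44. Service cost 155.
{A, B}: service cost 172
{B, D}: service cost 186
Among all 10 size-2 choices, {B, E} is lowest.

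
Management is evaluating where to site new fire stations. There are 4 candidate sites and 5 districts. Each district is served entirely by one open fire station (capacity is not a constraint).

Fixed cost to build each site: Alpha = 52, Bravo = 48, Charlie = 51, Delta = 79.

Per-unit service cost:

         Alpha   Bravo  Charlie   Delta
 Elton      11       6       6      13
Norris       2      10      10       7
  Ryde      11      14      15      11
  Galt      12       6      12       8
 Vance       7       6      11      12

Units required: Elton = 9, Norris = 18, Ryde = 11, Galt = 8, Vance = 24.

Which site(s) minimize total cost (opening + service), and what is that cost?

For any fixed open set, each district goes to its cheapest open site; total = fixed + service.
{Alpha, Bravo}: Elton→Bravo 6·9=54, Norris→Alpha 2·18=36, Ryde→Alpha 11·11=121, Galt→Bravo 6·8=48, Vance→Bravo 6·24=144. Service 403; fixed 100; total 503.
{Alpha, Bravo, Charlie}: Elton→Bravo 6·9=54, Norris→Alpha 2·18=36, Ryde→Alpha 11·11=121, Galt→Bravo 6·8=48, Vance→Bravo 6·24=144. Service 403; fixed 151; total 554.
{Alpha}: service 520 + fixed 52 = 572
{Alpha, Bravo, Charlie, Delta}: service 403 + fixed 230 = 633
No other subset beats 503.

Open Alpha and Bravo; minimum total cost 503.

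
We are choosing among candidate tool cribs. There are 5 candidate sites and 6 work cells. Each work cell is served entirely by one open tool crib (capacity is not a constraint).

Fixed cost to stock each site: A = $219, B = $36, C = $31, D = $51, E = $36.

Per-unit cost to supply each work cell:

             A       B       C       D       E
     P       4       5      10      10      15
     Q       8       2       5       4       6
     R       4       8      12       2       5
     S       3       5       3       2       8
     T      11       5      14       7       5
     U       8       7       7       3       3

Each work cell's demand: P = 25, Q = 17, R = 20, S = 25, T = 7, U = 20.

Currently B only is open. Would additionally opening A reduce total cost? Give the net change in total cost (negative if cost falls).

Current service cost with {B}: 619.
Adding A: each work cell re-picks its cheapest; new service cost 464, saving 155.
Extra fixed cost: 219. Net change = 219 − 155 = 64.
(Totals: 655 → 719.)

No — net change +64 (cost rises by 64).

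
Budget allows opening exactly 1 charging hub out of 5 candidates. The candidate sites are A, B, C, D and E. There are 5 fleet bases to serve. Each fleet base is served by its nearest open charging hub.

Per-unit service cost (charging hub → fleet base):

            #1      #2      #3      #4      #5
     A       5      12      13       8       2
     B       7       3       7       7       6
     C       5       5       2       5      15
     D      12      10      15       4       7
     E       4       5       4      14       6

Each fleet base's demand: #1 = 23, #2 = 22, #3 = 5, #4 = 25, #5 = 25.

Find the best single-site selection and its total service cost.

Choose B only; total service cost 587.

With exactly 1 open, each fleet base uses its cheapest among the chosen.
{B}: #1→B 7·23=161, #2→B 3·22=66, #3→B 7·5=35, #4→B 7·25=175, #5→B 6·25=150. Service cost 587.
{A}: service cost 694
{E}: service cost 722
Among all 5 size-1 choices, {B} is lowest.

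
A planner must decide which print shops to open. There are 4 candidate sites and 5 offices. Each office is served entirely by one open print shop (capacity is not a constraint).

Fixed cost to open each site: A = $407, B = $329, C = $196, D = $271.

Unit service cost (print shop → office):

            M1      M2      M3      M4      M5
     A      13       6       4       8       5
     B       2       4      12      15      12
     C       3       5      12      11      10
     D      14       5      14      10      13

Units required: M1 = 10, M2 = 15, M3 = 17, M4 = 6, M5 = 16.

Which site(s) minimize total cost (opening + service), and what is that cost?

Open C only; minimum total cost 731.

For any fixed open set, each office goes to its cheapest open site; total = fixed + service.
{C}: M1→C 3·10=30, M2→C 5·15=75, M3→C 12·17=204, M4→C 11·6=66, M5→C 10·16=160. Service 535; fixed 196; total 731.
{A}: service 416 + fixed 407 = 823
{B}: service 566 + fixed 329 = 895
{A, B, C, D}: service 276 + fixed 1203 = 1479
No other subset beats 731.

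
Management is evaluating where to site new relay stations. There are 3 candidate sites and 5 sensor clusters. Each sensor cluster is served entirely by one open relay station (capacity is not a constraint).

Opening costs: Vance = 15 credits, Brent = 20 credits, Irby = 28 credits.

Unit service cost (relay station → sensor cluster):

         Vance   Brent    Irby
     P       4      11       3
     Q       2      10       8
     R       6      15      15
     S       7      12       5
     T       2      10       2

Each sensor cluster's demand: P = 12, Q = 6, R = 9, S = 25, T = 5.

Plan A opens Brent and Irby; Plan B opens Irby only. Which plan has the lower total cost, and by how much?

Plan A: {Brent, Irby}: P→Irby 3·12=36, Q→Irby 8·6=48, R→Brent 15·9=135, S→Irby 5·25=125, T→Irby 2·5=10. Service 354; fixed 48; total 402.
Plan B: {Irby}: P→Irby 3·12=36, Q→Irby 8·6=48, R→Irby 15·9=135, S→Irby 5·25=125, T→Irby 2·5=10. Service 354; fixed 28; total 382.
Difference: |402 − 382| = 20.

Plan B is cheaper by 20.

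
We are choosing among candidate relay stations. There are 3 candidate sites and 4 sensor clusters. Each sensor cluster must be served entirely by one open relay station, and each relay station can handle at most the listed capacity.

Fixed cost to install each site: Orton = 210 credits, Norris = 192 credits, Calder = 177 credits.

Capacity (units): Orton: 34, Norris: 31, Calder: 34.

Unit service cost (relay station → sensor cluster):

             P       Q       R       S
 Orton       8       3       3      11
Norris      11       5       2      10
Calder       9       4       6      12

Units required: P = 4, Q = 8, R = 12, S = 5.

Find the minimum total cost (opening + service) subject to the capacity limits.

Open {Norris}: P→Norris 11·4=44, Q→Norris 5·8=40, R→Norris 2·12=24, S→Norris 10·5=50.
Loads: Norris carries 29/31. Service 158; fixed 192; total 350.
Next best feasible plan costs 357.

Minimum total cost: 350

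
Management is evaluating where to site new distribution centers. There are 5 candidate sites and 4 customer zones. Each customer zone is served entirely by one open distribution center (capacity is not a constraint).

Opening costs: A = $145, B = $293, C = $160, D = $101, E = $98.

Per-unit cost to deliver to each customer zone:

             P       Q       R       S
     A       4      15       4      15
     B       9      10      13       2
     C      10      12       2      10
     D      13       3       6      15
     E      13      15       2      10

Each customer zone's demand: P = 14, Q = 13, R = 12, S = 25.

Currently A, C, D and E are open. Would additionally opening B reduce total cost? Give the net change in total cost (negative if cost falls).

Current service cost with {A, C, D, E}: 369.
Adding B: each customer zone re-picks its cheapest; new service cost 169, saving 200.
Extra fixed cost: 293. Net change = 293 − 200 = 93.
(Totals: 873 → 966.)

No — net change +93 (cost rises by 93).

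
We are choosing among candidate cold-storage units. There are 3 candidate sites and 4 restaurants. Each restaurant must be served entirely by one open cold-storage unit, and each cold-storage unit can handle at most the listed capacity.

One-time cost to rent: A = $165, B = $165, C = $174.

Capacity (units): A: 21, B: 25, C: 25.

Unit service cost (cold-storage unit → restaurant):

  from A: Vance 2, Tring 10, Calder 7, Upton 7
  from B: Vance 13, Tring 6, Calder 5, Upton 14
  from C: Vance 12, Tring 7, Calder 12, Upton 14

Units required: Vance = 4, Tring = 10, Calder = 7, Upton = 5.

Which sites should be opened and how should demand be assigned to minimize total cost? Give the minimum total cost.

Open {A, B}: Vance→A 2·4=8, Tring→B 6·10=60, Calder→B 5·7=35, Upton→A 7·5=35.
Loads: A carries 9/21, B carries 17/25. Service 138; fixed 330; total 468.
Next best feasible plan costs 482.

Minimum total cost: 468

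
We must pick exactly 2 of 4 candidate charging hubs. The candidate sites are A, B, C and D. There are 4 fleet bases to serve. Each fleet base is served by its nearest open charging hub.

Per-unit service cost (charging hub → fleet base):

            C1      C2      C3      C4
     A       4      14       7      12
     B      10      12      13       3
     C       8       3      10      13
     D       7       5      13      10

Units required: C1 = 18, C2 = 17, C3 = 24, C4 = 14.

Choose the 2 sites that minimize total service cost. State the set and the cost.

With exactly 2 open, each fleet base uses its cheapest among the chosen.
{A, C}: C1→A 4·18=72, C2→C 3·17=51, C3→A 7·24=168, C4→A 12·14=168. Service cost 459.
{A, D}: service cost 465
{B, C}: service cost 477
Among all 6 size-2 choices, {A, C} is lowest.

Choose A and C; total service cost 459.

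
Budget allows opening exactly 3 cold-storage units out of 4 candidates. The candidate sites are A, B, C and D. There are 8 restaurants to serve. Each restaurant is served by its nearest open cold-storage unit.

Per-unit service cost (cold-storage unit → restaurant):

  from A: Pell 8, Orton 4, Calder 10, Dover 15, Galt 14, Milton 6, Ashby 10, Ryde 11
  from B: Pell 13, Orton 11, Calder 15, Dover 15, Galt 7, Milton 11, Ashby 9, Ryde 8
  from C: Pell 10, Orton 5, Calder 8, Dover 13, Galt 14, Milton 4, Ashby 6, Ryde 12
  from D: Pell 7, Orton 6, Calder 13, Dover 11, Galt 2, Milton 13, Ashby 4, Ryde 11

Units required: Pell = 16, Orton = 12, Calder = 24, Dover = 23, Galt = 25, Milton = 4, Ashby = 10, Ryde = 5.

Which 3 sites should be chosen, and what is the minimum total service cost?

With exactly 3 open, each restaurant uses its cheapest among the chosen.
{B, C, D}: Pell→D 7·16=112, Orton→C 5·12=60, Calder→C 8·24=192, Dover→D 11·23=253, Galt→D 2·25=50, Milton→C 4·4=16, Ashby→D 4·10=40, Ryde→B 8·5=40. Service cost 763.
{A, C, D}: service cost 766
{A, B, D}: service cost 807
Among all 4 size-3 choices, {B, C, D} is lowest.

Choose B, C and D; total service cost 763.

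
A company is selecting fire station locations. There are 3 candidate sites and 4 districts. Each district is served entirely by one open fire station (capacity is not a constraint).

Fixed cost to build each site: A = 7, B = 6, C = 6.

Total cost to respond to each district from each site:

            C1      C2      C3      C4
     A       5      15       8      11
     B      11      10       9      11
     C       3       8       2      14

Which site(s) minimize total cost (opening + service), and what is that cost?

For any fixed open set, each district goes to its cheapest open site; total = fixed + service.
{C}: C1→C 3, C2→C 8, C3→C 2, C4→C 14. Service 27; fixed 6; total 33.
{B, C}: service 24 + fixed 12 = 36
{A, C}: service 24 + fixed 13 = 37
{A, B, C}: C1→C 3, C2→C 8, C3→C 2, C4→A 11. Service 24; fixed 19; total 43.
No other subset beats 33.

Open C only; minimum total cost 33.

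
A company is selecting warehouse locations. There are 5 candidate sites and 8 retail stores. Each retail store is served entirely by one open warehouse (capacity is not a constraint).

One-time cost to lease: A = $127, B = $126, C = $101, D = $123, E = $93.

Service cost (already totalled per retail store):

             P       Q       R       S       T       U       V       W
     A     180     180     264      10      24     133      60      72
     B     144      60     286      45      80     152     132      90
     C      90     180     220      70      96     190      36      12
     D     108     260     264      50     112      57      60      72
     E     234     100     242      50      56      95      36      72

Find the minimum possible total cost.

Minimum total cost: 853

For any fixed open set, each retail store goes to its cheapest open site; total = fixed + service.
{C, E}: P→C 90, Q→E 100, R→C 220, S→E 50, T→E 56, U→E 95, V→C 36, W→C 12. Service 659; fixed 194; total 853.
{A, C, E}: service 587 + fixed 321 = 908
{B, C}: service 695 + fixed 227 = 922
{A, B, C, D, E}: service 509 + fixed 570 = 1079
No other subset beats 853.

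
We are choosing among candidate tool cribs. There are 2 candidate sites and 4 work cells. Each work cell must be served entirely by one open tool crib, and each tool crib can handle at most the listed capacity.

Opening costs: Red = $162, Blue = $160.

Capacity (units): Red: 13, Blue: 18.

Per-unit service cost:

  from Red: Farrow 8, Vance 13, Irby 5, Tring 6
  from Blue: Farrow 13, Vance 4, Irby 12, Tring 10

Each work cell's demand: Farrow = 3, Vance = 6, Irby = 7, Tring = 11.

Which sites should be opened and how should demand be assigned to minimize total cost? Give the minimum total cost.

Minimum total cost: 515

Open {Red, Blue}: Farrow→Red 8·3=24, Vance→Blue 4·6=24, Irby→Red 5·7=35, Tring→Blue 10·11=110.
Loads: Red carries 10/13, Blue carries 17/18. Service 193; fixed 322; total 515.
Next best feasible plan costs 535.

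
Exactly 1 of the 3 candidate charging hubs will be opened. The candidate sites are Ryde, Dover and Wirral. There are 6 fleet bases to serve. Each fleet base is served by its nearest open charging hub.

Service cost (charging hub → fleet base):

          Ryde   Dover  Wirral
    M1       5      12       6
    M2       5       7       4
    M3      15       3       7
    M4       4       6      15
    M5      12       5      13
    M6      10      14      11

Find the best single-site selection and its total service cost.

Choose Dover only; total service cost 47.

With exactly 1 open, each fleet base uses its cheapest among the chosen.
{Dover}: M1→Dover 12, M2→Dover 7, M3→Dover 3, M4→Dover 6, M5→Dover 5, M6→Dover 14. Service cost 47.
{Ryde}: service cost 51
{Wirral}: service cost 56
Among all 3 size-1 choices, {Dover} is lowest.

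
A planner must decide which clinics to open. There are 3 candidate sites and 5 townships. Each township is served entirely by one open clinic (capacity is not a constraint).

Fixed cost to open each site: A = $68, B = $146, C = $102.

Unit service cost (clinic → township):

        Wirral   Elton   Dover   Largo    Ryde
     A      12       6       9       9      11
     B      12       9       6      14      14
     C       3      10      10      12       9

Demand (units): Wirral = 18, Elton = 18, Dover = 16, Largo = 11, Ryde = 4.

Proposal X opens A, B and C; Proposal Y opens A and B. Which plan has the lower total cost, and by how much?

Proposal X is cheaper by 68.

Proposal X: {A, B, C}: Wirral→C 3·18=54, Elton→A 6·18=108, Dover→B 6·16=96, Largo→A 9·11=99, Ryde→C 9·4=36. Service 393; fixed 316; total 709.
Proposal Y: {A, B}: Wirral→A 12·18=216, Elton→A 6·18=108, Dover→B 6·16=96, Largo→A 9·11=99, Ryde→A 11·4=44. Service 563; fixed 214; total 777.
Difference: |709 − 777| = 68.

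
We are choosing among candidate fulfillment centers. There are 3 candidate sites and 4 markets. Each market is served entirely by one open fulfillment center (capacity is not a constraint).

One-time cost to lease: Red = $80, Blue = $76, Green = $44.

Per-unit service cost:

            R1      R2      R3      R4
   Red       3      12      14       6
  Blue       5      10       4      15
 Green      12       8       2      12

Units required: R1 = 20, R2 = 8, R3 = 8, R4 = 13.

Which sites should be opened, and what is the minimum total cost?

For any fixed open set, each market goes to its cheapest open site; total = fixed + service.
{Red, Green}: R1→Red 3·20=60, R2→Green 8·8=64, R3→Green 2·8=16, R4→Red 6·13=78. Service 218; fixed 124; total 342.
{Red, Blue}: service 250 + fixed 156 = 406
{Red, Blue, Green}: R1→Red 3·20=60, R2→Green 8·8=64, R3→Green 2·8=16, R4→Red 6·13=78. Service 218; fixed 200; total 418.
{Green}: service 476 + fixed 44 = 520
No other subset beats 342.

Open Red and Green; minimum total cost 342.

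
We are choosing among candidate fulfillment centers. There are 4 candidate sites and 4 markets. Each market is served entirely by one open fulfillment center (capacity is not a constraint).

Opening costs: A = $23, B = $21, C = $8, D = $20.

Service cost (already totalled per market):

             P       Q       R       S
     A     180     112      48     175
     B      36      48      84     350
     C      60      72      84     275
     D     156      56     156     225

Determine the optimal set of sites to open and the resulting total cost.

For any fixed open set, each market goes to its cheapest open site; total = fixed + service.
{A, B}: P→B 36, Q→B 48, R→A 48, S→A 175. Service 307; fixed 44; total 351.
{A, B, C}: P→B 36, Q→B 48, R→A 48, S→A 175. Service 307; fixed 52; total 359.
{A, B, D}: service 307 + fixed 64 = 371
{A, B, C, D}: P→B 36, Q→B 48, R→A 48, S→A 175. Service 307; fixed 72; total 379.
No other subset beats 351.

Open A and B; minimum total cost 351.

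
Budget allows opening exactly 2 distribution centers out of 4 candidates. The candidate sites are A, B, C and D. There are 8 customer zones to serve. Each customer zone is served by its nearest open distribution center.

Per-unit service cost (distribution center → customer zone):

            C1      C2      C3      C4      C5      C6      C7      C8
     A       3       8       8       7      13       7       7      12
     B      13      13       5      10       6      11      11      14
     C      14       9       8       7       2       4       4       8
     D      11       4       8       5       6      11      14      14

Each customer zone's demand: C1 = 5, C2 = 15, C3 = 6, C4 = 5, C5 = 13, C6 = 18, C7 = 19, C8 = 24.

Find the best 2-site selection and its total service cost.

With exactly 2 open, each customer zone uses its cheapest among the chosen.
{C, D}: C1→D 11·5=55, C2→D 4·15=60, C3→C 8·6=48, C4→D 5·5=25, C5→C 2·13=26, C6→C 4·18=72, C7→C 4·19=76, C8→C 8·24=192. Service cost 554.
{A, C}: service cost 584
{B, C}: service cost 631
Among all 6 size-2 choices, {C, D} is lowest.

Choose C and D; total service cost 554.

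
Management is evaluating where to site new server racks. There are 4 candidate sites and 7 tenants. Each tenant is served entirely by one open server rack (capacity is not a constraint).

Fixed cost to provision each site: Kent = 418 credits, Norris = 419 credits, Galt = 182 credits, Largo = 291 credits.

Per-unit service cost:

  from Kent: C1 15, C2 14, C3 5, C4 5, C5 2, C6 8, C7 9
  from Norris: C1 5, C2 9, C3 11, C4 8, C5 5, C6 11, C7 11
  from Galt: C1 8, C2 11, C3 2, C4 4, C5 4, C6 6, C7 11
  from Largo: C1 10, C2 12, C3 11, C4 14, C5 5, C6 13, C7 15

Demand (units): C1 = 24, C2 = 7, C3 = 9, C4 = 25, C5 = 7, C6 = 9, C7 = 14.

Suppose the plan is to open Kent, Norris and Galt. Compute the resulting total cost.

Each tenant is assigned to its cheapest site among the open ones.
{Kent, Norris, Galt}: C1→Norris 5·24=120, C2→Norris 9·7=63, C3→Galt 2·9=18, C4→Galt 4·25=100, C5→Kent 2·7=14, C6→Galt 6·9=54, C7→Kent 9·14=126. Service 495; fixed 1019; total 1514.

Total cost: 1514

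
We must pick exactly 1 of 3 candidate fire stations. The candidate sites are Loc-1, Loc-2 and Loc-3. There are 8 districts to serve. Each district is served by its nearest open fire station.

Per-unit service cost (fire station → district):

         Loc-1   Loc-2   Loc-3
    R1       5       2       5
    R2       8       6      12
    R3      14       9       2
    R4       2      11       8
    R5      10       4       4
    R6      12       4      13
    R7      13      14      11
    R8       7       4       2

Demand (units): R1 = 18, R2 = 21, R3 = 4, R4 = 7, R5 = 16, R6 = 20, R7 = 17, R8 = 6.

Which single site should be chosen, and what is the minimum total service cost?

With exactly 1 open, each district uses its cheapest among the chosen.
{Loc-2}: R1→Loc-2 2·18=36, R2→Loc-2 6·21=126, R3→Loc-2 9·4=36, R4→Loc-2 11·7=77, R5→Loc-2 4·16=64, R6→Loc-2 4·20=80, R7→Loc-2 14·17=238, R8→Loc-2 4·6=24. Service cost 681.
{Loc-3}: service cost 929
{Loc-1}: service cost 991
Among all 3 size-1 choices, {Loc-2} is lowest.

Choose Loc-2 only; total service cost 681.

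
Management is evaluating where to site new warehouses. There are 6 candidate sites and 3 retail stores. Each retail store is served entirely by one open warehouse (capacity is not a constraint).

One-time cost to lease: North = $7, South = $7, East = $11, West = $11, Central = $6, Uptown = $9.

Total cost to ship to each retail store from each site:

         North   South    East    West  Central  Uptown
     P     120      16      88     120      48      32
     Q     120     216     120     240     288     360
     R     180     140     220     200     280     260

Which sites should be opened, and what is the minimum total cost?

For any fixed open set, each retail store goes to its cheapest open site; total = fixed + service.
{North, South}: P→South 16, Q→North 120, R→South 140. Service 276; fixed 14; total 290.
{South, East}: service 276 + fixed 18 = 294
{North, South, Central}: P→South 16, Q→North 120, R→South 140. Service 276; fixed 20; total 296.
{North, South, East, West, Central, Uptown}: P→South 16, Q→North 120, R→South 140. Service 276; fixed 51; total 327.
No other subset beats 290.

Open North and South; minimum total cost 290.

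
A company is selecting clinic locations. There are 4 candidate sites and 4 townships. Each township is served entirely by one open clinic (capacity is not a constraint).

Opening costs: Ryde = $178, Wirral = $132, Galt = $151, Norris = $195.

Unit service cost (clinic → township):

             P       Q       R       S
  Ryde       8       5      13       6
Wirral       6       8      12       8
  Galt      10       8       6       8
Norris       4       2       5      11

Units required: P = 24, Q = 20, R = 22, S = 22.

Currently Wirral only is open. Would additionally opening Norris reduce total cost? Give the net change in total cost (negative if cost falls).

Current service cost with {Wirral}: 744.
Adding Norris: each township re-picks its cheapest; new service cost 422, saving 322.
Extra fixed cost: 195. Net change = 195 − 322 = -127.
(Totals: 876 → 749.)

Yes — net change −127 (cost falls by 127).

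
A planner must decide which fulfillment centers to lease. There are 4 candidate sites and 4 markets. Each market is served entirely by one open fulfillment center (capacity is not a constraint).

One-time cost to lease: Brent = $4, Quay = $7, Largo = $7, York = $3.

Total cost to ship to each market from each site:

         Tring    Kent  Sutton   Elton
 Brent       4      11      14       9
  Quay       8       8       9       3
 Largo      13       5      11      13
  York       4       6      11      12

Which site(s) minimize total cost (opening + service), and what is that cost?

For any fixed open set, each market goes to its cheapest open site; total = fixed + service.
{Quay, York}: Tring→York 4, Kent→York 6, Sutton→Quay 9, Elton→Quay 3. Service 22; fixed 10; total 32.
{Brent, Quay}: Tring→Brent 4, Kent→Quay 8, Sutton→Quay 9, Elton→Quay 3. Service 24; fixed 11; total 35.
{Quay}: Tring→Quay 8, Kent→Quay 8, Sutton→Quay 9, Elton→Quay 3. Service 28; fixed 7; total 35.
{Brent, Quay, Largo, York}: Tring→Brent 4, Kent→Largo 5, Sutton→Quay 9, Elton→Quay 3. Service 21; fixed 21; total 42.
(All 15 nonempty subsets were checked; Quay and York is lowest.)

Open Quay and York; minimum total cost 32.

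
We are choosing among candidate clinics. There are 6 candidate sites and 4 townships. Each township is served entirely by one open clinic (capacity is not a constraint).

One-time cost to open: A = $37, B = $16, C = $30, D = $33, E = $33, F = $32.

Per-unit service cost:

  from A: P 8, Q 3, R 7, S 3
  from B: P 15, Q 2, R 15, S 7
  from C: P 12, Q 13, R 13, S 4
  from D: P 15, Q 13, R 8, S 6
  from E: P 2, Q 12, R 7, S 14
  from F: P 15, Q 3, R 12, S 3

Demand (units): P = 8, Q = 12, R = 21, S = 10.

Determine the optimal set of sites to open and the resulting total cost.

Open E and F; minimum total cost 294.

For any fixed open set, each township goes to its cheapest open site; total = fixed + service.
{E, F}: P→E 2·8=16, Q→F 3·12=36, R→E 7·21=147, S→F 3·10=30. Service 229; fixed 65; total 294.
{B, E, F}: service 217 + fixed 81 = 298
{A, E}: service 229 + fixed 70 = 299
{A, B, C, D, E, F}: P→E 2·8=16, Q→B 2·12=24, R→A 7·21=147, S→A 3·10=30. Service 217; fixed 181; total 398.
No other subset beats 294.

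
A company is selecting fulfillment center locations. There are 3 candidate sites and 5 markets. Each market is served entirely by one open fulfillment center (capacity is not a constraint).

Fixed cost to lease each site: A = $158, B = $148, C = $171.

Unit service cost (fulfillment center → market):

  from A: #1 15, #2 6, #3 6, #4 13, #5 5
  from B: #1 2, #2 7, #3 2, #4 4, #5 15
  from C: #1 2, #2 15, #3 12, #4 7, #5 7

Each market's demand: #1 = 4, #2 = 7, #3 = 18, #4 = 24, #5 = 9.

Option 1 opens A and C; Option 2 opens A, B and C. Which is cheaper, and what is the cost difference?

Option 1 is cheaper by 4.

Option 1: {A, C}: #1→C 2·4=8, #2→A 6·7=42, #3→A 6·18=108, #4→C 7·24=168, #5→A 5·9=45. Service 371; fixed 329; total 700.
Option 2: {A, B, C}: #1→B 2·4=8, #2→A 6·7=42, #3→B 2·18=36, #4→B 4·24=96, #5→A 5·9=45. Service 227; fixed 477; total 704.
Difference: |700 − 704| = 4.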